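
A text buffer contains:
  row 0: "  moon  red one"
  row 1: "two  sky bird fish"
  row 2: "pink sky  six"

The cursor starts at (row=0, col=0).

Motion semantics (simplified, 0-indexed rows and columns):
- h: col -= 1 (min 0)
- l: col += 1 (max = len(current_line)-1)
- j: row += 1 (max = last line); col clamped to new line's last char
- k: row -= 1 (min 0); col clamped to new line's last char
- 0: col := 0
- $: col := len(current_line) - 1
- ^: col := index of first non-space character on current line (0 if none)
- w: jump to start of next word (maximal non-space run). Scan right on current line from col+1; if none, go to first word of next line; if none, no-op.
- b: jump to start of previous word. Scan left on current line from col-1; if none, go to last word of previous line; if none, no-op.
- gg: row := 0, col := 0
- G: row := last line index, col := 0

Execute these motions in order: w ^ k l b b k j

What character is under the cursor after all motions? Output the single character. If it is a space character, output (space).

After 1 (w): row=0 col=2 char='m'
After 2 (^): row=0 col=2 char='m'
After 3 (k): row=0 col=2 char='m'
After 4 (l): row=0 col=3 char='o'
After 5 (b): row=0 col=2 char='m'
After 6 (b): row=0 col=2 char='m'
After 7 (k): row=0 col=2 char='m'
After 8 (j): row=1 col=2 char='o'

Answer: o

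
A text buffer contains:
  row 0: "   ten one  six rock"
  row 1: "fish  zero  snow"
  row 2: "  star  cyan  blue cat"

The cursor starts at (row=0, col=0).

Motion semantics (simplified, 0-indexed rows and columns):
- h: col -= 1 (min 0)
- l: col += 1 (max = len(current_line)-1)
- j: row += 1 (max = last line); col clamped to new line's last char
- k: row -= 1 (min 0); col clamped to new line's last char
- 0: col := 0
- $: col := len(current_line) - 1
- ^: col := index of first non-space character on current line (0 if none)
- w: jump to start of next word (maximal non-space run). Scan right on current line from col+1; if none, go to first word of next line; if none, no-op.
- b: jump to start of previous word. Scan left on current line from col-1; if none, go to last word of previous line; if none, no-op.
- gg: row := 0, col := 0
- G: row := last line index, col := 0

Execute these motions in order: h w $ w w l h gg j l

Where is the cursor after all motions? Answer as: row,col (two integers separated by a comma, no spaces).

Answer: 1,1

Derivation:
After 1 (h): row=0 col=0 char='_'
After 2 (w): row=0 col=3 char='t'
After 3 ($): row=0 col=19 char='k'
After 4 (w): row=1 col=0 char='f'
After 5 (w): row=1 col=6 char='z'
After 6 (l): row=1 col=7 char='e'
After 7 (h): row=1 col=6 char='z'
After 8 (gg): row=0 col=0 char='_'
After 9 (j): row=1 col=0 char='f'
After 10 (l): row=1 col=1 char='i'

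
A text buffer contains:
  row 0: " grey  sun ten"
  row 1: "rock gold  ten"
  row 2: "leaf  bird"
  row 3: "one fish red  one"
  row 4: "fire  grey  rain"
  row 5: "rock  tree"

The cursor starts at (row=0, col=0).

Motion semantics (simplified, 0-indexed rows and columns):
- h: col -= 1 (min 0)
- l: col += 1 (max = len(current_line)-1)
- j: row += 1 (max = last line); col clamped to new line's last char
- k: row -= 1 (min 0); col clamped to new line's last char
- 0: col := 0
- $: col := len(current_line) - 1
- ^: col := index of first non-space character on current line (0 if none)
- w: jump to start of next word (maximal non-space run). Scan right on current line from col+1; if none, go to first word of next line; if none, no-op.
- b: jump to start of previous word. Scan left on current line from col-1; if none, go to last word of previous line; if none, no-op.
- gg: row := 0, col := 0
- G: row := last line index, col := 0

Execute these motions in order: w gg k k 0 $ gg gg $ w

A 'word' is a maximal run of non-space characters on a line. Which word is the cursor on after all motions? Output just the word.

Answer: rock

Derivation:
After 1 (w): row=0 col=1 char='g'
After 2 (gg): row=0 col=0 char='_'
After 3 (k): row=0 col=0 char='_'
After 4 (k): row=0 col=0 char='_'
After 5 (0): row=0 col=0 char='_'
After 6 ($): row=0 col=13 char='n'
After 7 (gg): row=0 col=0 char='_'
After 8 (gg): row=0 col=0 char='_'
After 9 ($): row=0 col=13 char='n'
After 10 (w): row=1 col=0 char='r'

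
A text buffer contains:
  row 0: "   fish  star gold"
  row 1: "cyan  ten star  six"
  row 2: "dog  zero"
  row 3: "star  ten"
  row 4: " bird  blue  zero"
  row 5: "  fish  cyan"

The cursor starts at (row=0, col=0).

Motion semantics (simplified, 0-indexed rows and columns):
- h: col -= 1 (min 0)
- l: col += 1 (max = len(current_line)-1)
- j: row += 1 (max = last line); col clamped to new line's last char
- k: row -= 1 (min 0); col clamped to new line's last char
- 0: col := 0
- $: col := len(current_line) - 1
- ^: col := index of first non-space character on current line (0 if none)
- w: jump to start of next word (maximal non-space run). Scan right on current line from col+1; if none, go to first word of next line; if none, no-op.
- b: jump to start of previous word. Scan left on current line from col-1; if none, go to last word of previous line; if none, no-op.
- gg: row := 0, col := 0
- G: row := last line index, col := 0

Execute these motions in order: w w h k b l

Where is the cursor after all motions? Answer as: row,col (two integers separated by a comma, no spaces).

Answer: 0,4

Derivation:
After 1 (w): row=0 col=3 char='f'
After 2 (w): row=0 col=9 char='s'
After 3 (h): row=0 col=8 char='_'
After 4 (k): row=0 col=8 char='_'
After 5 (b): row=0 col=3 char='f'
After 6 (l): row=0 col=4 char='i'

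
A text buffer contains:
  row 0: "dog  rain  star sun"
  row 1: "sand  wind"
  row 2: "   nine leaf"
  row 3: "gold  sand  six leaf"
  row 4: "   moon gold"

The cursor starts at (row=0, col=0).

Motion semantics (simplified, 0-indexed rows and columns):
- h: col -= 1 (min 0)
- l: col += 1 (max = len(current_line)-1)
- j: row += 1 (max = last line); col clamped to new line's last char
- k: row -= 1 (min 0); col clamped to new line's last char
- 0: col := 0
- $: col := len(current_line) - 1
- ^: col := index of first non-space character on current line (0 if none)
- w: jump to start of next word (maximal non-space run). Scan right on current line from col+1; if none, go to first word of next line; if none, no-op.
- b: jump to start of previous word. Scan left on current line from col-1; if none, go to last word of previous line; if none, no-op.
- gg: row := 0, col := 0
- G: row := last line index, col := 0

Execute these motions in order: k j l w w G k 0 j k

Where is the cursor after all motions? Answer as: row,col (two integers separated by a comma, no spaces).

Answer: 3,0

Derivation:
After 1 (k): row=0 col=0 char='d'
After 2 (j): row=1 col=0 char='s'
After 3 (l): row=1 col=1 char='a'
After 4 (w): row=1 col=6 char='w'
After 5 (w): row=2 col=3 char='n'
After 6 (G): row=4 col=0 char='_'
After 7 (k): row=3 col=0 char='g'
After 8 (0): row=3 col=0 char='g'
After 9 (j): row=4 col=0 char='_'
After 10 (k): row=3 col=0 char='g'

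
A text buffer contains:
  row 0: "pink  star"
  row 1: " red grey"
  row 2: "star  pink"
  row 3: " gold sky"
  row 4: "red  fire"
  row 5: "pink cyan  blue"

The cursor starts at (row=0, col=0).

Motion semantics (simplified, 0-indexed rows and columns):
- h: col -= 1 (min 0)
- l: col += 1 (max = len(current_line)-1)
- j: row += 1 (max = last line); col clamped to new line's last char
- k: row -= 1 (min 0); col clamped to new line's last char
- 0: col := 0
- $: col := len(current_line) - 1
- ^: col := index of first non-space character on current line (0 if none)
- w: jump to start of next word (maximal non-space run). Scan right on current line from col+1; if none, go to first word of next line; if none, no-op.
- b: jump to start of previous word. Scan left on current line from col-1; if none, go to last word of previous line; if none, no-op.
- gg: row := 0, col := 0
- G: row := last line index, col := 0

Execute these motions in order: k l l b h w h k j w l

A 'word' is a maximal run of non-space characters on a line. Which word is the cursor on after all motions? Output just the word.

After 1 (k): row=0 col=0 char='p'
After 2 (l): row=0 col=1 char='i'
After 3 (l): row=0 col=2 char='n'
After 4 (b): row=0 col=0 char='p'
After 5 (h): row=0 col=0 char='p'
After 6 (w): row=0 col=6 char='s'
After 7 (h): row=0 col=5 char='_'
After 8 (k): row=0 col=5 char='_'
After 9 (j): row=1 col=5 char='g'
After 10 (w): row=2 col=0 char='s'
After 11 (l): row=2 col=1 char='t'

Answer: star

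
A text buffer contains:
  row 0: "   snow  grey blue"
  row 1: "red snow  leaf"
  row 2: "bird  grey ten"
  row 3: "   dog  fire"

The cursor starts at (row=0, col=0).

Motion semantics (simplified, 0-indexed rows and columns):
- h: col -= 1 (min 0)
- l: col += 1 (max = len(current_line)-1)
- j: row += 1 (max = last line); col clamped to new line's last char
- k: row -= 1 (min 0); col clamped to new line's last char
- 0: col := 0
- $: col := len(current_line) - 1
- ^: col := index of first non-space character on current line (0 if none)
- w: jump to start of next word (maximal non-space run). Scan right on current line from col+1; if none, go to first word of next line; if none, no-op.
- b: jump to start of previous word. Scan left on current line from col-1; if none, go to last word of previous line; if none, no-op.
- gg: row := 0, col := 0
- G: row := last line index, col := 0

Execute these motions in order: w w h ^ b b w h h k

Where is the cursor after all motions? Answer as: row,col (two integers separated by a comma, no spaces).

Answer: 0,7

Derivation:
After 1 (w): row=0 col=3 char='s'
After 2 (w): row=0 col=9 char='g'
After 3 (h): row=0 col=8 char='_'
After 4 (^): row=0 col=3 char='s'
After 5 (b): row=0 col=3 char='s'
After 6 (b): row=0 col=3 char='s'
After 7 (w): row=0 col=9 char='g'
After 8 (h): row=0 col=8 char='_'
After 9 (h): row=0 col=7 char='_'
After 10 (k): row=0 col=7 char='_'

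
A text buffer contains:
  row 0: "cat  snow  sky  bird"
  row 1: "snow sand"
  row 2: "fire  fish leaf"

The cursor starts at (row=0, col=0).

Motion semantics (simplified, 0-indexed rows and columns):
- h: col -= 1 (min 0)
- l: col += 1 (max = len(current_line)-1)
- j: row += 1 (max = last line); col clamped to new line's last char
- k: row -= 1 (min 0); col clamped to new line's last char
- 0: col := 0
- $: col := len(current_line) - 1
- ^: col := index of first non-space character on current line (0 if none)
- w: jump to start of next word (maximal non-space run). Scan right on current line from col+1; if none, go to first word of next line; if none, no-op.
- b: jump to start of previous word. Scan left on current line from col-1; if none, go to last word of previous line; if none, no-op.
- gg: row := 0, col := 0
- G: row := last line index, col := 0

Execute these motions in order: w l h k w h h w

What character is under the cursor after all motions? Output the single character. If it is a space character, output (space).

Answer: s

Derivation:
After 1 (w): row=0 col=5 char='s'
After 2 (l): row=0 col=6 char='n'
After 3 (h): row=0 col=5 char='s'
After 4 (k): row=0 col=5 char='s'
After 5 (w): row=0 col=11 char='s'
After 6 (h): row=0 col=10 char='_'
After 7 (h): row=0 col=9 char='_'
After 8 (w): row=0 col=11 char='s'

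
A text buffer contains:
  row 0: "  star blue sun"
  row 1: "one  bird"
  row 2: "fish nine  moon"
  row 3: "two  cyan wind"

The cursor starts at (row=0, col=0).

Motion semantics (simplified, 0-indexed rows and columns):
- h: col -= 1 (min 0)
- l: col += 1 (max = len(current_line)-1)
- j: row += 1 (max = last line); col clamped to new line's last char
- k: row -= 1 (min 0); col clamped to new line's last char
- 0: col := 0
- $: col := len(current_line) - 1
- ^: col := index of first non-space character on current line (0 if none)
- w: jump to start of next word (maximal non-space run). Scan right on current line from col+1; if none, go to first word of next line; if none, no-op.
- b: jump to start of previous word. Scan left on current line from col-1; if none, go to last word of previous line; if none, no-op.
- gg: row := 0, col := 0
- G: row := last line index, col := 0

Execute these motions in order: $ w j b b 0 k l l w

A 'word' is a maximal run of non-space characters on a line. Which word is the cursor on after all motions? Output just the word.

Answer: blue

Derivation:
After 1 ($): row=0 col=14 char='n'
After 2 (w): row=1 col=0 char='o'
After 3 (j): row=2 col=0 char='f'
After 4 (b): row=1 col=5 char='b'
After 5 (b): row=1 col=0 char='o'
After 6 (0): row=1 col=0 char='o'
After 7 (k): row=0 col=0 char='_'
After 8 (l): row=0 col=1 char='_'
After 9 (l): row=0 col=2 char='s'
After 10 (w): row=0 col=7 char='b'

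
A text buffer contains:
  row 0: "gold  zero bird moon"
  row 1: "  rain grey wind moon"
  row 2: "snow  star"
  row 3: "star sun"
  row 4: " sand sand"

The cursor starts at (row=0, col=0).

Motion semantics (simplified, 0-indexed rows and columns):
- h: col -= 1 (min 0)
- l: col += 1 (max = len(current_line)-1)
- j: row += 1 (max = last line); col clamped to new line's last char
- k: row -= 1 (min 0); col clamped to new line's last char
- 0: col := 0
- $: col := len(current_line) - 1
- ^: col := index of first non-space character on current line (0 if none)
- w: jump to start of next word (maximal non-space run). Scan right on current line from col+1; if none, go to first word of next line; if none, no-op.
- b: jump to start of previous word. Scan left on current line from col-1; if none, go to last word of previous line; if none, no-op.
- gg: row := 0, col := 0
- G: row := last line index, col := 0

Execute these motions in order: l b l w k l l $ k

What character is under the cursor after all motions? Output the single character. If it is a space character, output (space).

Answer: n

Derivation:
After 1 (l): row=0 col=1 char='o'
After 2 (b): row=0 col=0 char='g'
After 3 (l): row=0 col=1 char='o'
After 4 (w): row=0 col=6 char='z'
After 5 (k): row=0 col=6 char='z'
After 6 (l): row=0 col=7 char='e'
After 7 (l): row=0 col=8 char='r'
After 8 ($): row=0 col=19 char='n'
After 9 (k): row=0 col=19 char='n'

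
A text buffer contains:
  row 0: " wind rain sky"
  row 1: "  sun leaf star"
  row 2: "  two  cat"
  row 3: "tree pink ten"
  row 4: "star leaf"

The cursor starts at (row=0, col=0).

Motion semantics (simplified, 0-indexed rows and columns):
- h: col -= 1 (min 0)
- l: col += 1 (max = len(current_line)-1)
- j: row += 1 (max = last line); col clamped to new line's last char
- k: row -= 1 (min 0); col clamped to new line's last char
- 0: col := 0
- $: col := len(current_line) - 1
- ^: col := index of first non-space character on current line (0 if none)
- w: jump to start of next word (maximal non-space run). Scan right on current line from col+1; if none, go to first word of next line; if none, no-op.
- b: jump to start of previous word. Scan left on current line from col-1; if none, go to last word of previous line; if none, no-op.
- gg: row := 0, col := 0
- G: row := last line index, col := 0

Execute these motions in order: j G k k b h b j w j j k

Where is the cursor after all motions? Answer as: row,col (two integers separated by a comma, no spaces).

Answer: 3,7

Derivation:
After 1 (j): row=1 col=0 char='_'
After 2 (G): row=4 col=0 char='s'
After 3 (k): row=3 col=0 char='t'
After 4 (k): row=2 col=0 char='_'
After 5 (b): row=1 col=11 char='s'
After 6 (h): row=1 col=10 char='_'
After 7 (b): row=1 col=6 char='l'
After 8 (j): row=2 col=6 char='_'
After 9 (w): row=2 col=7 char='c'
After 10 (j): row=3 col=7 char='n'
After 11 (j): row=4 col=7 char='a'
After 12 (k): row=3 col=7 char='n'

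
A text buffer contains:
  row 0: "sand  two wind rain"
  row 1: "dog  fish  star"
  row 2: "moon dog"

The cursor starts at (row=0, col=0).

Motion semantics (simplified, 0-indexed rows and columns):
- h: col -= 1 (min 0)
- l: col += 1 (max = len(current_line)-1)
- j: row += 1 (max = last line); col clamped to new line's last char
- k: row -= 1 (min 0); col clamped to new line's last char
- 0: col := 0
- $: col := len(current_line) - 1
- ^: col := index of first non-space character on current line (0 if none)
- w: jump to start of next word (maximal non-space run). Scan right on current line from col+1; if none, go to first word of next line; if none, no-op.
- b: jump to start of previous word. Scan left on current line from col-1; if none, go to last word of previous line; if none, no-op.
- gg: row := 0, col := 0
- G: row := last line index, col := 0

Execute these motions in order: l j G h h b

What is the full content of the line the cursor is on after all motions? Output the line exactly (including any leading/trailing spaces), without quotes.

After 1 (l): row=0 col=1 char='a'
After 2 (j): row=1 col=1 char='o'
After 3 (G): row=2 col=0 char='m'
After 4 (h): row=2 col=0 char='m'
After 5 (h): row=2 col=0 char='m'
After 6 (b): row=1 col=11 char='s'

Answer: dog  fish  star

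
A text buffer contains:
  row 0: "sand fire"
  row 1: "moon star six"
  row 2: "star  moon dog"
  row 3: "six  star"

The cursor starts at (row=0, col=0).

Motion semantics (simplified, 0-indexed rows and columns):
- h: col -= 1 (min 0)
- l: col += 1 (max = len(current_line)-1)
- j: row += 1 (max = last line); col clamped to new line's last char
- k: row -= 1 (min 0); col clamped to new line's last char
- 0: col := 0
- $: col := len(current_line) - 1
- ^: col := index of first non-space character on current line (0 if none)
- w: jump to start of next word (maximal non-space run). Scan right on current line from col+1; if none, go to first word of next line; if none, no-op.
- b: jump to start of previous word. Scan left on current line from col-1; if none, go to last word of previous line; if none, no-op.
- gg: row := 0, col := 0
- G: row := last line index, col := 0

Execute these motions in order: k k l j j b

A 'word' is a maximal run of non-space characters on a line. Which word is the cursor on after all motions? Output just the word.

After 1 (k): row=0 col=0 char='s'
After 2 (k): row=0 col=0 char='s'
After 3 (l): row=0 col=1 char='a'
After 4 (j): row=1 col=1 char='o'
After 5 (j): row=2 col=1 char='t'
After 6 (b): row=2 col=0 char='s'

Answer: star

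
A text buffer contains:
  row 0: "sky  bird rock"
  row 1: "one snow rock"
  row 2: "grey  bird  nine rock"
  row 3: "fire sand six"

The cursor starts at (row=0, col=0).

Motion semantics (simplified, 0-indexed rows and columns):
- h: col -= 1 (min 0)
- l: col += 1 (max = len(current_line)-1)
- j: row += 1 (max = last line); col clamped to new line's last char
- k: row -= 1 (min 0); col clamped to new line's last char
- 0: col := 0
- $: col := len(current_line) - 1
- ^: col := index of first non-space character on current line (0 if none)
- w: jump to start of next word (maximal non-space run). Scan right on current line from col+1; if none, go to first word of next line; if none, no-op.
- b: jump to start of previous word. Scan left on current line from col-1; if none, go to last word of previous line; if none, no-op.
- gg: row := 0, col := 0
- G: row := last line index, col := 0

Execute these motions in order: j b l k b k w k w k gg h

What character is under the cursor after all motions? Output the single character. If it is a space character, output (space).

Answer: s

Derivation:
After 1 (j): row=1 col=0 char='o'
After 2 (b): row=0 col=10 char='r'
After 3 (l): row=0 col=11 char='o'
After 4 (k): row=0 col=11 char='o'
After 5 (b): row=0 col=10 char='r'
After 6 (k): row=0 col=10 char='r'
After 7 (w): row=1 col=0 char='o'
After 8 (k): row=0 col=0 char='s'
After 9 (w): row=0 col=5 char='b'
After 10 (k): row=0 col=5 char='b'
After 11 (gg): row=0 col=0 char='s'
After 12 (h): row=0 col=0 char='s'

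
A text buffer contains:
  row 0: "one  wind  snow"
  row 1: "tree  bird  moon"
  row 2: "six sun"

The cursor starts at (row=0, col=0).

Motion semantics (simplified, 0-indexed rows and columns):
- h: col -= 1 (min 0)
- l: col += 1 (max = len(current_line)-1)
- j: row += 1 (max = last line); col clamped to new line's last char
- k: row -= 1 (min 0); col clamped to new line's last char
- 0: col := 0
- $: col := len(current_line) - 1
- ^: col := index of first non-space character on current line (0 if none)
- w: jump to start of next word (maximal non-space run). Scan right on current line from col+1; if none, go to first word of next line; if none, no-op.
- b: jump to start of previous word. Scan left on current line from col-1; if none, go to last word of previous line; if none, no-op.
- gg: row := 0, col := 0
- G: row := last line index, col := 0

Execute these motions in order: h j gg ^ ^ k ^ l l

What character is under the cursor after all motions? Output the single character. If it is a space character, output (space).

After 1 (h): row=0 col=0 char='o'
After 2 (j): row=1 col=0 char='t'
After 3 (gg): row=0 col=0 char='o'
After 4 (^): row=0 col=0 char='o'
After 5 (^): row=0 col=0 char='o'
After 6 (k): row=0 col=0 char='o'
After 7 (^): row=0 col=0 char='o'
After 8 (l): row=0 col=1 char='n'
After 9 (l): row=0 col=2 char='e'

Answer: e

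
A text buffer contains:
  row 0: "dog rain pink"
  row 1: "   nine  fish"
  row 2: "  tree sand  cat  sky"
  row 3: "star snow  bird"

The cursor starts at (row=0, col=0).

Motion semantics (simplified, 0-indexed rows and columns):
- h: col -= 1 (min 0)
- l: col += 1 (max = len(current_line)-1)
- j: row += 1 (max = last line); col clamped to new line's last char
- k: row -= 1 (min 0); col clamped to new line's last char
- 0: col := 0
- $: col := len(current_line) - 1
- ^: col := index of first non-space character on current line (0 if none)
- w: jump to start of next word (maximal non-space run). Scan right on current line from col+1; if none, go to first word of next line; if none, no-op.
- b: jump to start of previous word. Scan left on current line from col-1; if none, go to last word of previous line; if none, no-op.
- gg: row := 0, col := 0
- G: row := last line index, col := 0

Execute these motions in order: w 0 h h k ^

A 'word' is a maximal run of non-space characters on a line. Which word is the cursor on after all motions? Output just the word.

After 1 (w): row=0 col=4 char='r'
After 2 (0): row=0 col=0 char='d'
After 3 (h): row=0 col=0 char='d'
After 4 (h): row=0 col=0 char='d'
After 5 (k): row=0 col=0 char='d'
After 6 (^): row=0 col=0 char='d'

Answer: dog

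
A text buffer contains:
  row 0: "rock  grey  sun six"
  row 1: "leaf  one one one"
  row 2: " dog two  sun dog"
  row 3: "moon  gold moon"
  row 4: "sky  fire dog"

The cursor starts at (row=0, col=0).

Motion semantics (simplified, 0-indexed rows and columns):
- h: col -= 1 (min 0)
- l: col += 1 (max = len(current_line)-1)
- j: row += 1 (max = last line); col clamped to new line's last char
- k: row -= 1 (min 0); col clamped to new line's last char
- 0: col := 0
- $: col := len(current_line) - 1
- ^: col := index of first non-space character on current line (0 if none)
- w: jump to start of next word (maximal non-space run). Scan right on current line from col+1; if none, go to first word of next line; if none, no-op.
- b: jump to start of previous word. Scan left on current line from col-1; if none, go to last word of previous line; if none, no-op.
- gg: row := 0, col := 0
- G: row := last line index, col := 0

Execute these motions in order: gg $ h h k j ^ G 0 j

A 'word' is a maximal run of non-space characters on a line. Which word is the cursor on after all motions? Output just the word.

After 1 (gg): row=0 col=0 char='r'
After 2 ($): row=0 col=18 char='x'
After 3 (h): row=0 col=17 char='i'
After 4 (h): row=0 col=16 char='s'
After 5 (k): row=0 col=16 char='s'
After 6 (j): row=1 col=16 char='e'
After 7 (^): row=1 col=0 char='l'
After 8 (G): row=4 col=0 char='s'
After 9 (0): row=4 col=0 char='s'
After 10 (j): row=4 col=0 char='s'

Answer: sky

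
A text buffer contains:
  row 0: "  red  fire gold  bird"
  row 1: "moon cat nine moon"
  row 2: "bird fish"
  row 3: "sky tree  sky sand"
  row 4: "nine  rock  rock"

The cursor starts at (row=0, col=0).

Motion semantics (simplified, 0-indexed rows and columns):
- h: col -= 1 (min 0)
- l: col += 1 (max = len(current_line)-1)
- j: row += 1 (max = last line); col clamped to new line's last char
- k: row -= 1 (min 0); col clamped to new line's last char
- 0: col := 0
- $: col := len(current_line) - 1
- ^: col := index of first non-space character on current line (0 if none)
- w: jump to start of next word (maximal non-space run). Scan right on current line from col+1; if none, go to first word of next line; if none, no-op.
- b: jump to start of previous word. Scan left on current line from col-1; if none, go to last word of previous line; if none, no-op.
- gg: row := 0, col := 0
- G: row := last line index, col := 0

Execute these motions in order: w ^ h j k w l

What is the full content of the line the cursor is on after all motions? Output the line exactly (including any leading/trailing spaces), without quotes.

After 1 (w): row=0 col=2 char='r'
After 2 (^): row=0 col=2 char='r'
After 3 (h): row=0 col=1 char='_'
After 4 (j): row=1 col=1 char='o'
After 5 (k): row=0 col=1 char='_'
After 6 (w): row=0 col=2 char='r'
After 7 (l): row=0 col=3 char='e'

Answer:   red  fire gold  bird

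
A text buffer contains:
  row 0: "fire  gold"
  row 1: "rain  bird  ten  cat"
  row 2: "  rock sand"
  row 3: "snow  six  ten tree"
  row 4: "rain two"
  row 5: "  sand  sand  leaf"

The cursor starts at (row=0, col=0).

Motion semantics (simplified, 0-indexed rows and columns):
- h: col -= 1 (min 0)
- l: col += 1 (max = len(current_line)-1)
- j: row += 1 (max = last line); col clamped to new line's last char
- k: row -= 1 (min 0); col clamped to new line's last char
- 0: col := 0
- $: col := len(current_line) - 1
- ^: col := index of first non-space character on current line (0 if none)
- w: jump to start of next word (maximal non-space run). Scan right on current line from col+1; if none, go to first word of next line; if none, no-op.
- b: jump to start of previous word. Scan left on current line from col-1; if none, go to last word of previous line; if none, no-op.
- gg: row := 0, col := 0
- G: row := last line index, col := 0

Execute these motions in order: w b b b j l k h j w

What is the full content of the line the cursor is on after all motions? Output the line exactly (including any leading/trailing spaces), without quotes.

After 1 (w): row=0 col=6 char='g'
After 2 (b): row=0 col=0 char='f'
After 3 (b): row=0 col=0 char='f'
After 4 (b): row=0 col=0 char='f'
After 5 (j): row=1 col=0 char='r'
After 6 (l): row=1 col=1 char='a'
After 7 (k): row=0 col=1 char='i'
After 8 (h): row=0 col=0 char='f'
After 9 (j): row=1 col=0 char='r'
After 10 (w): row=1 col=6 char='b'

Answer: rain  bird  ten  cat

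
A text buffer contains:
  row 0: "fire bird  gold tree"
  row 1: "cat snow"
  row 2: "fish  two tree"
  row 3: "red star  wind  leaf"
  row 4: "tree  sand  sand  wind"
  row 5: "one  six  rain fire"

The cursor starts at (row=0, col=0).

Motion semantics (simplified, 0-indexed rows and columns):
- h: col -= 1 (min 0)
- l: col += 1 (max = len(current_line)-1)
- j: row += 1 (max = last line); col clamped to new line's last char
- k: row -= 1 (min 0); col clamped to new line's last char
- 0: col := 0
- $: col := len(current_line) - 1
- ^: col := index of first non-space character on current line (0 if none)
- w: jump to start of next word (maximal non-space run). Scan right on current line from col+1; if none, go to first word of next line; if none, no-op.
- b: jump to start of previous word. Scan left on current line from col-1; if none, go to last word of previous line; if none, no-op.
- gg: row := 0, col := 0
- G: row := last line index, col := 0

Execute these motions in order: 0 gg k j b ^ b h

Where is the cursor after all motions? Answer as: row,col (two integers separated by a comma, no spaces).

Answer: 0,0

Derivation:
After 1 (0): row=0 col=0 char='f'
After 2 (gg): row=0 col=0 char='f'
After 3 (k): row=0 col=0 char='f'
After 4 (j): row=1 col=0 char='c'
After 5 (b): row=0 col=16 char='t'
After 6 (^): row=0 col=0 char='f'
After 7 (b): row=0 col=0 char='f'
After 8 (h): row=0 col=0 char='f'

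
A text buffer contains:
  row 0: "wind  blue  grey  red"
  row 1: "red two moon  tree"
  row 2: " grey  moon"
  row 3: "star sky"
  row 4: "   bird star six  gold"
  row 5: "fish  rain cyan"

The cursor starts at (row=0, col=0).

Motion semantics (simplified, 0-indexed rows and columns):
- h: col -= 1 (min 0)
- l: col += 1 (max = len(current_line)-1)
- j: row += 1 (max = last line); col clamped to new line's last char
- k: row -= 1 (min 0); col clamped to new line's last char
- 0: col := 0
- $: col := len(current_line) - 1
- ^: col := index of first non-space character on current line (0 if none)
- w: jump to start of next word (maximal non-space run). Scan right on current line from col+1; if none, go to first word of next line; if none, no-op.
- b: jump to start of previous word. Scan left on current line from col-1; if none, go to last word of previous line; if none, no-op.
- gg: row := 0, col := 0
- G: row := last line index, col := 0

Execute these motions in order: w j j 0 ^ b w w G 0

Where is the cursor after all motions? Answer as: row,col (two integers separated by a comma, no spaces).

After 1 (w): row=0 col=6 char='b'
After 2 (j): row=1 col=6 char='o'
After 3 (j): row=2 col=6 char='_'
After 4 (0): row=2 col=0 char='_'
After 5 (^): row=2 col=1 char='g'
After 6 (b): row=1 col=14 char='t'
After 7 (w): row=2 col=1 char='g'
After 8 (w): row=2 col=7 char='m'
After 9 (G): row=5 col=0 char='f'
After 10 (0): row=5 col=0 char='f'

Answer: 5,0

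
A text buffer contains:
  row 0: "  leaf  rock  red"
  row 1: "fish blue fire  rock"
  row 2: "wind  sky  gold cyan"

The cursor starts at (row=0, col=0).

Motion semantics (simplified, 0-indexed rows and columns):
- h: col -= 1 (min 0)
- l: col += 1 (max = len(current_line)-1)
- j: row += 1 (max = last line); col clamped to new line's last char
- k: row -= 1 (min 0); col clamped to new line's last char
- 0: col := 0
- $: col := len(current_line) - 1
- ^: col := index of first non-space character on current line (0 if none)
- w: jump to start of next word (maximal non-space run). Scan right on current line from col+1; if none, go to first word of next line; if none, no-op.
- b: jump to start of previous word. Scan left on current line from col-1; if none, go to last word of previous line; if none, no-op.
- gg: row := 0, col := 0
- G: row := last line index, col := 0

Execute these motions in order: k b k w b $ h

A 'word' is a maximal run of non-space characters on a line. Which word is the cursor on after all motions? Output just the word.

Answer: red

Derivation:
After 1 (k): row=0 col=0 char='_'
After 2 (b): row=0 col=0 char='_'
After 3 (k): row=0 col=0 char='_'
After 4 (w): row=0 col=2 char='l'
After 5 (b): row=0 col=2 char='l'
After 6 ($): row=0 col=16 char='d'
After 7 (h): row=0 col=15 char='e'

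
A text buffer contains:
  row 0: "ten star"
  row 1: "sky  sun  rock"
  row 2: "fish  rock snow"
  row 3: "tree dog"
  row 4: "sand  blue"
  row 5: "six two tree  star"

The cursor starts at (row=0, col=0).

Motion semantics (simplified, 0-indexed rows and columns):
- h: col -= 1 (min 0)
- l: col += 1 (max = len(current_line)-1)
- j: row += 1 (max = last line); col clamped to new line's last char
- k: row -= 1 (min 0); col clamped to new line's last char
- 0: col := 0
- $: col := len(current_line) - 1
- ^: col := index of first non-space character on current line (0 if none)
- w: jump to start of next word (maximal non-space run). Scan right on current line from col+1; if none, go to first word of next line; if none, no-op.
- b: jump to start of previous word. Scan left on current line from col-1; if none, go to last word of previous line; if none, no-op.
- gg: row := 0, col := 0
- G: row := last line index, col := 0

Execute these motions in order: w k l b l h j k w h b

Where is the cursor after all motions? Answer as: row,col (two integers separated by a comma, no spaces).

After 1 (w): row=0 col=4 char='s'
After 2 (k): row=0 col=4 char='s'
After 3 (l): row=0 col=5 char='t'
After 4 (b): row=0 col=4 char='s'
After 5 (l): row=0 col=5 char='t'
After 6 (h): row=0 col=4 char='s'
After 7 (j): row=1 col=4 char='_'
After 8 (k): row=0 col=4 char='s'
After 9 (w): row=1 col=0 char='s'
After 10 (h): row=1 col=0 char='s'
After 11 (b): row=0 col=4 char='s'

Answer: 0,4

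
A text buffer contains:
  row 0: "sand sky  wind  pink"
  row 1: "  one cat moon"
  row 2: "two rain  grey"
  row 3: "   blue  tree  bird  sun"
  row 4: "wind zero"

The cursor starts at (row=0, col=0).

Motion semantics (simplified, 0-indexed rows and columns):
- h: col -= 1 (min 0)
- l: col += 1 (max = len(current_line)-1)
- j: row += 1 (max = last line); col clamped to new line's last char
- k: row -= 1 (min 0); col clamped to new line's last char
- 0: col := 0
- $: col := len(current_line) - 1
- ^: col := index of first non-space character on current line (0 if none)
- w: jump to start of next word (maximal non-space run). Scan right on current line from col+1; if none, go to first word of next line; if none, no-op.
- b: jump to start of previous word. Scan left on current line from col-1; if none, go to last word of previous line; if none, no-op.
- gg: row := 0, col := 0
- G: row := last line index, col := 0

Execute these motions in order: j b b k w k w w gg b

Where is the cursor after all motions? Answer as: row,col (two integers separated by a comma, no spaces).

After 1 (j): row=1 col=0 char='_'
After 2 (b): row=0 col=16 char='p'
After 3 (b): row=0 col=10 char='w'
After 4 (k): row=0 col=10 char='w'
After 5 (w): row=0 col=16 char='p'
After 6 (k): row=0 col=16 char='p'
After 7 (w): row=1 col=2 char='o'
After 8 (w): row=1 col=6 char='c'
After 9 (gg): row=0 col=0 char='s'
After 10 (b): row=0 col=0 char='s'

Answer: 0,0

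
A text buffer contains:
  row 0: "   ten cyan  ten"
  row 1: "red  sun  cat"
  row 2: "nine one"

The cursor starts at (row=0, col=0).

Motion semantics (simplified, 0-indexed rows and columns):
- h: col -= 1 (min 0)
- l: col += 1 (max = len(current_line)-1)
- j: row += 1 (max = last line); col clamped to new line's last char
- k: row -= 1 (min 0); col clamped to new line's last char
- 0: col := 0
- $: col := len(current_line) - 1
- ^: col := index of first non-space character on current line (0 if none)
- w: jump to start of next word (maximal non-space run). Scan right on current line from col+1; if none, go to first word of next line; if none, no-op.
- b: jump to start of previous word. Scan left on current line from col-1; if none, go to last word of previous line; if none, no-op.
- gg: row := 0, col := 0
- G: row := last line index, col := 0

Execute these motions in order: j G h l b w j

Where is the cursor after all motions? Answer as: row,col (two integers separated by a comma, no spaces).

Answer: 2,5

Derivation:
After 1 (j): row=1 col=0 char='r'
After 2 (G): row=2 col=0 char='n'
After 3 (h): row=2 col=0 char='n'
After 4 (l): row=2 col=1 char='i'
After 5 (b): row=2 col=0 char='n'
After 6 (w): row=2 col=5 char='o'
After 7 (j): row=2 col=5 char='o'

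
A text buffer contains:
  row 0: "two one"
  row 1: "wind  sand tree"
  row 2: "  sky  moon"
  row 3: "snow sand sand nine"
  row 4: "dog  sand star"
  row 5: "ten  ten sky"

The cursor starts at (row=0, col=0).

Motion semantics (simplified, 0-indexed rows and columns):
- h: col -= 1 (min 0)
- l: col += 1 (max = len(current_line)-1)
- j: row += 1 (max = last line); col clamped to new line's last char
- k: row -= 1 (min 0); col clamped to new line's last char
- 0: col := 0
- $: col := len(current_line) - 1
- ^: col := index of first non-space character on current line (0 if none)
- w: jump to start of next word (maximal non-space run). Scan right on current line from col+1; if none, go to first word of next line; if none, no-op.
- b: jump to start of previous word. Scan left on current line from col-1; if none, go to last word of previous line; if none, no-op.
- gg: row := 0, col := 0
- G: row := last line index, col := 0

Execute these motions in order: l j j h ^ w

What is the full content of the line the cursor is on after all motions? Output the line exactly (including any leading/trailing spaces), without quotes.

After 1 (l): row=0 col=1 char='w'
After 2 (j): row=1 col=1 char='i'
After 3 (j): row=2 col=1 char='_'
After 4 (h): row=2 col=0 char='_'
After 5 (^): row=2 col=2 char='s'
After 6 (w): row=2 col=7 char='m'

Answer:   sky  moon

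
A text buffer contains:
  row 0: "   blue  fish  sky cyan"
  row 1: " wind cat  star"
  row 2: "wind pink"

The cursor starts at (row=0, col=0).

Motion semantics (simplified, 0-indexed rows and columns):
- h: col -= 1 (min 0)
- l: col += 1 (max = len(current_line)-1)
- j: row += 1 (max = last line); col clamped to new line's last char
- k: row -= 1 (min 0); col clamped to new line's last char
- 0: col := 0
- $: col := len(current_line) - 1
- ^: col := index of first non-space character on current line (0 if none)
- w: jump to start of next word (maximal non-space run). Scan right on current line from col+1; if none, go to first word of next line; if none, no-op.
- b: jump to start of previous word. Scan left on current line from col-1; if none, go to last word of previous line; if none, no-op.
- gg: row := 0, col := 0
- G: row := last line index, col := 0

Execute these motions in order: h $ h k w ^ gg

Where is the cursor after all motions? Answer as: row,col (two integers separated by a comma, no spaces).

After 1 (h): row=0 col=0 char='_'
After 2 ($): row=0 col=22 char='n'
After 3 (h): row=0 col=21 char='a'
After 4 (k): row=0 col=21 char='a'
After 5 (w): row=1 col=1 char='w'
After 6 (^): row=1 col=1 char='w'
After 7 (gg): row=0 col=0 char='_'

Answer: 0,0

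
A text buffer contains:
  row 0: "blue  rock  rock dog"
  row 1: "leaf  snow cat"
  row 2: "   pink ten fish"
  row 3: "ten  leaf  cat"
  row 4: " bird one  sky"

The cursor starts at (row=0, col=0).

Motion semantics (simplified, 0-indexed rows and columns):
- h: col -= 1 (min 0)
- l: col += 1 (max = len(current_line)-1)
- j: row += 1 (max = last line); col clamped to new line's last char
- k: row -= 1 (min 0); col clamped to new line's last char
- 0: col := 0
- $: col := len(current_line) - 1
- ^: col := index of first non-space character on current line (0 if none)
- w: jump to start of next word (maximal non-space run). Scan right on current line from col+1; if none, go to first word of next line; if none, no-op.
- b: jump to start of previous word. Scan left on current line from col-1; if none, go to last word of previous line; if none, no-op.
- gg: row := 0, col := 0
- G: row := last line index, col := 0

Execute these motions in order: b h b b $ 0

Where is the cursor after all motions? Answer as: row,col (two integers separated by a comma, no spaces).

After 1 (b): row=0 col=0 char='b'
After 2 (h): row=0 col=0 char='b'
After 3 (b): row=0 col=0 char='b'
After 4 (b): row=0 col=0 char='b'
After 5 ($): row=0 col=19 char='g'
After 6 (0): row=0 col=0 char='b'

Answer: 0,0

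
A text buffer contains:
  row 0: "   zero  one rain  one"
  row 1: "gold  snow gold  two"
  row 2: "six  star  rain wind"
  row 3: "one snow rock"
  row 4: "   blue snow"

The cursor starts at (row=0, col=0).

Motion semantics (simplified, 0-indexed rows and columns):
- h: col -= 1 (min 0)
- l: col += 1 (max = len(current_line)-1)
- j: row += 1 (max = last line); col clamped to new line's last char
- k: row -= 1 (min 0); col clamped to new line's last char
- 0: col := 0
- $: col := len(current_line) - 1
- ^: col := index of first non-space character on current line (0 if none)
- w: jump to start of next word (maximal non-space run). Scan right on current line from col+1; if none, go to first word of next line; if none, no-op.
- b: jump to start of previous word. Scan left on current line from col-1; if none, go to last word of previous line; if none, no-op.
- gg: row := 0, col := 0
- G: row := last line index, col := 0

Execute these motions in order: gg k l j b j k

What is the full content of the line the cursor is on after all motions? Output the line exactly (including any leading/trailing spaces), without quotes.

After 1 (gg): row=0 col=0 char='_'
After 2 (k): row=0 col=0 char='_'
After 3 (l): row=0 col=1 char='_'
After 4 (j): row=1 col=1 char='o'
After 5 (b): row=1 col=0 char='g'
After 6 (j): row=2 col=0 char='s'
After 7 (k): row=1 col=0 char='g'

Answer: gold  snow gold  two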